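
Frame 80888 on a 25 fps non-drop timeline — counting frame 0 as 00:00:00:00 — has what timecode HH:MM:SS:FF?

00:53:55:13

80888 ÷ 25 = 3235 full seconds, remainder 13 frames.
3235 s = 0 h 53 min 55 s.
Timecode: 00:53:55:13.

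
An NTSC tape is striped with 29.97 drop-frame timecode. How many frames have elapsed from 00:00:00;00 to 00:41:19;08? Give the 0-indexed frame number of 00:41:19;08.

Complete 10-minute blocks: 4, each 17982 frames → 71928.
Remaining 1 whole minute in the current block: 1800 + 0 × 1798 = 1800 frames.
Within the current minute: 19 × 30 + 8 − 2 = 576 (labels ;00/;01 skipped at this minute). Total = 71928 + 1800 + 576 = 74304.

74304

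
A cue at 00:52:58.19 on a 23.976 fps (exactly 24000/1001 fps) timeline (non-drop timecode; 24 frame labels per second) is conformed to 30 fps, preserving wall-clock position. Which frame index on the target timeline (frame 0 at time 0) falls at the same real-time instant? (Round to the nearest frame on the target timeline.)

Source frame index: (0×3600 + 52×60 + 58) × 24 + 19 = 76291.
Real time: 76291 / (24000/1001) = 76367291/24000 s.
Target frame: (76367291/24000) × (30) = 76367291/800 ≈ 95459.114 → 95459.

frame 95459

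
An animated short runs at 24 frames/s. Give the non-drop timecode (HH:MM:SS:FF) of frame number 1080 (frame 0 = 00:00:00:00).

00:00:45:00

1080 ÷ 24 = 45 full seconds, remainder 0 frames.
45 s = 0 h 0 min 45 s.
Timecode: 00:00:45:00.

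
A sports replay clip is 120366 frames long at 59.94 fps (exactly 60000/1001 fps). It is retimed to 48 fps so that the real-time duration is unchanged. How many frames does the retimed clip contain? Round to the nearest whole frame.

Frames at target rate = 120366 × (48) / (60000/1001) = 60243183/625 ≈ 96389.093.
Nearest whole frame: 96389.

96389 frames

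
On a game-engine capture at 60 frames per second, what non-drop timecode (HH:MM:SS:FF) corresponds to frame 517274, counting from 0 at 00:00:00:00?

517274 ÷ 60 = 8621 full seconds, remainder 14 frames.
8621 s = 2 h 23 min 41 s.
Timecode: 02:23:41:14.

02:23:41:14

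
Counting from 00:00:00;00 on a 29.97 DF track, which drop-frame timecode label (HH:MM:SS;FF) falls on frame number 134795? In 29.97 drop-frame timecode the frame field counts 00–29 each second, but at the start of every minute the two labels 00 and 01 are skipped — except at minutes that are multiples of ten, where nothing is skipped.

01:14:57;19

Each 10-minute DF block holds 10 × 60 × 30 − 9 × 2 = 17982 frames. 134795 ÷ 17982 → 7 full blocks, remainder 8921.
Within the partial block the first minute is 1800 frames and each further minute 1798, so 4 further minute boundaries passed. Total skipped labels = 18 × 7 + 2 × 4 = 134.
Non-drop label index = 134795 + 134 = 134929; at 30 labels/s that is 01:14:57:19, i.e. DF 01:14:57;19.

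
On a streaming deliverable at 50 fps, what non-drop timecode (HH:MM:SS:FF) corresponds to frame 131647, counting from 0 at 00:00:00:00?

131647 ÷ 50 = 2632 full seconds, remainder 47 frames.
2632 s = 0 h 43 min 52 s.
Timecode: 00:43:52:47.

00:43:52:47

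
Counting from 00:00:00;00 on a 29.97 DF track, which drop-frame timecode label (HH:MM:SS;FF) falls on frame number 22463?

00:12:29;15

Each 10-minute DF block holds 10 × 60 × 30 − 9 × 2 = 17982 frames. 22463 ÷ 17982 → 1 full block, remainder 4481.
Within the partial block the first minute is 1800 frames and each further minute 1798, so 2 further minute boundaries passed. Total skipped labels = 18 × 1 + 2 × 2 = 22.
Non-drop label index = 22463 + 22 = 22485; at 30 labels/s that is 00:12:29:15, i.e. DF 00:12:29;15.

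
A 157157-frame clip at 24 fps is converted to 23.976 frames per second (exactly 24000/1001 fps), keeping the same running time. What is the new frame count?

Target frames = source frames × (target rate / source rate) = 157157 × (24000/1001)/(24) = 157157 × 1000/1001 = 157000.

157000 frames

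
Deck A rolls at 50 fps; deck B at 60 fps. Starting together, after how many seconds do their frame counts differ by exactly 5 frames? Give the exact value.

The gap grows by |60 − 50| = 10 frames per second.
Time for a 5-frame gap: 5 ÷ (10) = 0.5 s.

0.5 seconds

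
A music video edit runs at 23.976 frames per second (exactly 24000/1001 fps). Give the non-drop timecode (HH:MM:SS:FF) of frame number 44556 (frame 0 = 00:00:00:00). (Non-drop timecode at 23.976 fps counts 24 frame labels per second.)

44556 ÷ 24 = 1856 full seconds, remainder 12 frames.
1856 s = 0 h 30 min 56 s.
Timecode: 00:30:56:12.

00:30:56:12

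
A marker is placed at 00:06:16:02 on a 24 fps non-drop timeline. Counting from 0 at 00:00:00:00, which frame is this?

Total seconds to the label: (0 × 3600 + 6 × 60 + 16) = 376.
Frame index = 376 × 24 + 2 = 9026.

9026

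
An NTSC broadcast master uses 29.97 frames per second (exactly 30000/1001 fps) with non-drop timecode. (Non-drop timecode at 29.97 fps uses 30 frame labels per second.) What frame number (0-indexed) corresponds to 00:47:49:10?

Total seconds to the label: (0 × 3600 + 47 × 60 + 49) = 2869.
Frame index = 2869 × 30 + 10 = 86080.

frame 86080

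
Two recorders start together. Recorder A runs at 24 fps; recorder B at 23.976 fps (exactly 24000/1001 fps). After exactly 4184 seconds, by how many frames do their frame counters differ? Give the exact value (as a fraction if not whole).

100416/1001 frames

A emits 24 × 4184 = 100416 frames; B emits 24000/1001 × 4184 = 100416000/1001.
Difference = 100416/1001 frames (≈ 100.3157); B is behind A.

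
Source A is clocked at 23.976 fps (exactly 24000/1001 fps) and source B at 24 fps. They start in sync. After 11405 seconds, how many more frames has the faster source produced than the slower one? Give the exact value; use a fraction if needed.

273720/1001 frames

A emits 24000/1001 × 11405 = 273720000/1001 frames; B emits 24 × 11405 = 273720.
Difference = 273720/1001 frames (≈ 273.4466); B is ahead of A.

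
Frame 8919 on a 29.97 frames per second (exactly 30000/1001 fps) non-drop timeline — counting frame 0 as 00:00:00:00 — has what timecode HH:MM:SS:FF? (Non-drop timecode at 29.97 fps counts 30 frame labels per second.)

8919 ÷ 30 = 297 full seconds, remainder 9 frames.
297 s = 0 h 4 min 57 s.
Timecode: 00:04:57:09.

00:04:57:09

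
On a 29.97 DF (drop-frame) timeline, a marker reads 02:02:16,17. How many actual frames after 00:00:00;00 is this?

219877

Complete 10-minute blocks: 12, each 17982 frames → 215784.
Remaining 2 whole minutes in the current block: 1800 + 1 × 1798 = 3598 frames.
Within the current minute: 16 × 30 + 17 − 2 = 495 (labels ;00/;01 skipped at this minute). Total = 215784 + 3598 + 495 = 219877.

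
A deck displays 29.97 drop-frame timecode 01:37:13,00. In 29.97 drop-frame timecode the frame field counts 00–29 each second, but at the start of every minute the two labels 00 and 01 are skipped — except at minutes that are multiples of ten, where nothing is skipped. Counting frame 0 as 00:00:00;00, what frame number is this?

As if non-drop at 30 labels/s: (1 × 3600 + 37 × 60 + 13) × 30 + 0 = 174990.
Minute boundaries passed: 97; those not divisible by 10: 97 − 9 = 88; dropped labels = 2 × 88 = 176.
Actual frame index = 174990 − 176 = 174814.

174814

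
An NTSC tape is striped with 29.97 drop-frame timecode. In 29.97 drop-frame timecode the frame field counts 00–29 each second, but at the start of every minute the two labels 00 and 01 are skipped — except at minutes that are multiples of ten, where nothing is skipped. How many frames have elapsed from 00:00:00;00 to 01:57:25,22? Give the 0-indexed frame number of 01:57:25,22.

As if non-drop at 30 labels/s: (1 × 3600 + 57 × 60 + 25) × 30 + 22 = 211372.
Minute boundaries passed: 117; those not divisible by 10: 117 − 11 = 106; dropped labels = 2 × 106 = 212.
Actual frame index = 211372 − 212 = 211160.

211160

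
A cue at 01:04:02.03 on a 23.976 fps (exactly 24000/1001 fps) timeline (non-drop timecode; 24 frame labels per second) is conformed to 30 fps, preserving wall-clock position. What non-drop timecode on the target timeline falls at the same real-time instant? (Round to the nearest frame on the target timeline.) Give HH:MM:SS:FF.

01:04:05:29

Source frame index: (1×3600 + 4×60 + 2) × 24 + 3 = 92211.
Real time: 92211 / (24000/1001) = 30767737/8000 s.
Target frame: (30767737/8000) × (30) = 92303211/800 ≈ 115379.014 → 115379.
At 30 labels/s: frame 115379 → 01:04:05:29.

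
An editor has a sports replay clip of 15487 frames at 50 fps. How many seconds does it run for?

Running time = 15487 / (50) = 309.74 s.

309.74 seconds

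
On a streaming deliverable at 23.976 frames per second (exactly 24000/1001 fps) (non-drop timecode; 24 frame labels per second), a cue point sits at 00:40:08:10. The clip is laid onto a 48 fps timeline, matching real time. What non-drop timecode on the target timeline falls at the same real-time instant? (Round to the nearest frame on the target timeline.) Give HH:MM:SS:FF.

00:40:10:40

Source frame index: (0×3600 + 40×60 + 8) × 24 + 10 = 57802.
Real time: 57802 / (24000/1001) = 28929901/12000 s.
Target frame: (28929901/12000) × (48) = 28929901/250 ≈ 115719.604 → 115720.
At 48 labels/s: frame 115720 → 00:40:10:40.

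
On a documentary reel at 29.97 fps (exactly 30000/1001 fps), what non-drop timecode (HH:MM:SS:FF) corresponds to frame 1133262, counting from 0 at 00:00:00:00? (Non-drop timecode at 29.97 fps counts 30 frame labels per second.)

1133262 ÷ 30 = 37775 full seconds, remainder 12 frames.
37775 s = 10 h 29 min 35 s.
Timecode: 10:29:35:12.

10:29:35:12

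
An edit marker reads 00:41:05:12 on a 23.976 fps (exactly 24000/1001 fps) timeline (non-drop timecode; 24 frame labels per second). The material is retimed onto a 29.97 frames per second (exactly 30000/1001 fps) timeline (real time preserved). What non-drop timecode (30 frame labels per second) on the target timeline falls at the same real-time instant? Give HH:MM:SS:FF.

Source frame index: (0×3600 + 41×60 + 5) × 24 + 12 = 59172.
Real time: 59172 / (24000/1001) = 4935931/2000 s.
Target frame: (4935931/2000) × (30000/1001) = 73965.
At 30 labels/s: frame 73965 → 00:41:05:15.

00:41:05:15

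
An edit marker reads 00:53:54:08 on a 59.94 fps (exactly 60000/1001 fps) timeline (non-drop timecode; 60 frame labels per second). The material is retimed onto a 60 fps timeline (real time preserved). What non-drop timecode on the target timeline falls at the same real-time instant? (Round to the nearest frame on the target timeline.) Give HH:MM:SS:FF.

00:53:57:22

Source frame index: (0×3600 + 53×60 + 54) × 60 + 8 = 194048.
Real time: 194048 / (60000/1001) = 6070064/1875 s.
Target frame: (6070064/1875) × (60) = 24280256/125 ≈ 194242.048 → 194242.
At 60 labels/s: frame 194242 → 00:53:57:22.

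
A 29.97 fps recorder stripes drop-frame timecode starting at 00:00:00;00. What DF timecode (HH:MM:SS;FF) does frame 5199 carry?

Ten DF minutes hold 17982 frames, so frame 5199 lies in block 0 (frames 0–17981) with 5199 frames into that block.
The block's first minute is 1800 frames and the rest 1798 each; 5199 frames reaches minute 2, so 0 × 18 + 2 × 2 = 4 labels have been skipped so far.
Adding those back, label number 5199 + 4 = 5203 at 30 labels/s is 173 s + 13 f = 0 h 2 min 53 s frame 13, i.e. 00:02:53;13.

00:02:53;13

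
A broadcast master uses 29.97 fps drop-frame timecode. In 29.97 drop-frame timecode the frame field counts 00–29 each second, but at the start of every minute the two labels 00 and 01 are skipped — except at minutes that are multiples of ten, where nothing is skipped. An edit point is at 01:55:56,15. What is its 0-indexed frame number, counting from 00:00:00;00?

208487

As if non-drop at 30 labels/s: (1 × 3600 + 55 × 60 + 56) × 30 + 15 = 208695.
Minute boundaries passed: 115; those not divisible by 10: 115 − 11 = 104; dropped labels = 2 × 104 = 208.
Actual frame index = 208695 − 208 = 208487.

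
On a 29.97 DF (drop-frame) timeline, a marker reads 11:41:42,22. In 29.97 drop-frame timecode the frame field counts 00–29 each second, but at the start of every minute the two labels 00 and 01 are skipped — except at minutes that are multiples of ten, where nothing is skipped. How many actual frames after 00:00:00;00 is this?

Complete 10-minute blocks: 70, each 17982 frames → 1258740.
Remaining 1 whole minute in the current block: 1800 + 0 × 1798 = 1800 frames.
Within the current minute: 42 × 30 + 22 − 2 = 1280 (labels ;00/;01 skipped at this minute). Total = 1258740 + 1800 + 1280 = 1261820.

1261820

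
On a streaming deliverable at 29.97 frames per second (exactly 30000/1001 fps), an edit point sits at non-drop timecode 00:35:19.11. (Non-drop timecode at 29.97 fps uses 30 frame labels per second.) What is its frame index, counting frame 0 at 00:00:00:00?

Total seconds to the label: (0 × 3600 + 35 × 60 + 19) = 2119.
Frame index = 2119 × 30 + 11 = 63581.

frame 63581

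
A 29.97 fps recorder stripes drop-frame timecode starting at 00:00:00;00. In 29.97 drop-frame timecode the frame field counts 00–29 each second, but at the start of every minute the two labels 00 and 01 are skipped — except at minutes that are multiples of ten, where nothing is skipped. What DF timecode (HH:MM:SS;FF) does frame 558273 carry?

05:10:27;21

Each 10-minute DF block holds 10 × 60 × 30 − 9 × 2 = 17982 frames. 558273 ÷ 17982 → 31 full blocks, remainder 831.
Within the partial block the first minute is 1800 frames and each further minute 1798, so 0 further minute boundaries passed. Total skipped labels = 18 × 31 + 2 × 0 = 558.
Non-drop label index = 558273 + 558 = 558831; at 30 labels/s that is 05:10:27:21, i.e. DF 05:10:27;21.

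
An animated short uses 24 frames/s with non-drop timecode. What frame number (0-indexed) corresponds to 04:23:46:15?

frame 379839

Total seconds to the label: (4 × 3600 + 23 × 60 + 46) = 15826.
Frame index = 15826 × 24 + 15 = 379839.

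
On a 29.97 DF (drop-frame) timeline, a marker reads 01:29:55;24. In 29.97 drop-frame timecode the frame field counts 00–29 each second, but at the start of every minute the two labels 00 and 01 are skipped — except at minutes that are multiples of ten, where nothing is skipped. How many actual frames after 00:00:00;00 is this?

As if non-drop at 30 labels/s: (1 × 3600 + 29 × 60 + 55) × 30 + 24 = 161874.
Minute boundaries passed: 89; those not divisible by 10: 89 − 8 = 81; dropped labels = 2 × 81 = 162.
Actual frame index = 161874 − 162 = 161712.

161712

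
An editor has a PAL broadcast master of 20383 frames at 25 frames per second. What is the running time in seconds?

Running time = 20383 / (25) = 815.32 s.

815.32 seconds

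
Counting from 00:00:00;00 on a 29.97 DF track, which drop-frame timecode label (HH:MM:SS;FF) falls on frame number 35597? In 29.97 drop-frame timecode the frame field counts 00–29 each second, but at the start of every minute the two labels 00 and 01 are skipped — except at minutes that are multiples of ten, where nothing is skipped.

00:19:47;23

Each 10-minute DF block holds 10 × 60 × 30 − 9 × 2 = 17982 frames. 35597 ÷ 17982 → 1 full block, remainder 17615.
Within the partial block the first minute is 1800 frames and each further minute 1798, so 9 further minute boundaries passed. Total skipped labels = 18 × 1 + 2 × 9 = 36.
Non-drop label index = 35597 + 36 = 35633; at 30 labels/s that is 00:19:47:23, i.e. DF 00:19:47;23.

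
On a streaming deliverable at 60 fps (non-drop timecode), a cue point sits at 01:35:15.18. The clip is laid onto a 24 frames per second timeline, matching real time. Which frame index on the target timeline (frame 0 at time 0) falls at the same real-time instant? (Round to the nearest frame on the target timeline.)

frame 137167

Source frame index: (1×3600 + 35×60 + 15) × 60 + 18 = 342918.
Real time: 342918 / (60) = 57153/10 s.
Target frame: (57153/10) × (24) = 685836/5 ≈ 137167.200 → 137167.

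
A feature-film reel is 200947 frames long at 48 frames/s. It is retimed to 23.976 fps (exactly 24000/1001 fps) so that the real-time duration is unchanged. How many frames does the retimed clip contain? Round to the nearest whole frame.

100373 frames

Frames at target rate = 200947 × (24000/1001) / (48) = 100473500/1001 ≈ 100373.127.
Nearest whole frame: 100373.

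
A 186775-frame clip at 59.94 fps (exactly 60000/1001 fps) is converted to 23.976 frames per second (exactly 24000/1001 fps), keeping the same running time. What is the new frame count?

Target frames = source frames × (target rate / source rate) = 186775 × (24000/1001)/(60000/1001) = 186775 × 2/5 = 74710.

74710 frames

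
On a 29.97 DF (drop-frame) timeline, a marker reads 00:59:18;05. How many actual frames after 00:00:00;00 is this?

106637

Complete 10-minute blocks: 5, each 17982 frames → 89910.
Remaining 9 whole minutes in the current block: 1800 + 8 × 1798 = 16184 frames.
Within the current minute: 18 × 30 + 5 − 2 = 543 (labels ;00/;01 skipped at this minute). Total = 89910 + 16184 + 543 = 106637.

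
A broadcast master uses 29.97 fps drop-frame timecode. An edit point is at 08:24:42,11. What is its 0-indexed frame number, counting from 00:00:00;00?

907563

Complete 10-minute blocks: 50, each 17982 frames → 899100.
Remaining 4 whole minutes in the current block: 1800 + 3 × 1798 = 7194 frames.
Within the current minute: 42 × 30 + 11 − 2 = 1269 (labels ;00/;01 skipped at this minute). Total = 899100 + 7194 + 1269 = 907563.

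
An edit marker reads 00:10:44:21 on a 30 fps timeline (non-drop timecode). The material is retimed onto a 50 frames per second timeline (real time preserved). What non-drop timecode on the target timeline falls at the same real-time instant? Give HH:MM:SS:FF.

00:10:44:35

Source frame index: (0×3600 + 10×60 + 44) × 30 + 21 = 19341.
Real time: 19341 / (30) = 6447/10 s.
Target frame: (6447/10) × (50) = 32235.
At 50 labels/s: frame 32235 → 00:10:44:35.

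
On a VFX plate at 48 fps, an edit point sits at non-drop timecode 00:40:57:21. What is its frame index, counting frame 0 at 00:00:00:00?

117957

Total seconds to the label: (0 × 3600 + 40 × 60 + 57) = 2457.
Frame index = 2457 × 48 + 21 = 117957.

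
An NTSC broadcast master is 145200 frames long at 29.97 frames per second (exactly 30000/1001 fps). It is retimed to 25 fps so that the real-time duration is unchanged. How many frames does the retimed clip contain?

121121 frames

Target frames = source frames × (target rate / source rate) = 145200 × (25)/(30000/1001) = 145200 × 1001/1200 = 121121.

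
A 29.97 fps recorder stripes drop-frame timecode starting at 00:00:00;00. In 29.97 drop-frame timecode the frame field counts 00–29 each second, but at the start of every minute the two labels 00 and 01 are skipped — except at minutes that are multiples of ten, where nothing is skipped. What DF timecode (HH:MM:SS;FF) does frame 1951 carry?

Ten DF minutes hold 17982 frames, so frame 1951 lies in block 0 (frames 0–17981) with 1951 frames into that block.
The block's first minute is 1800 frames and the rest 1798 each; 1951 frames reaches minute 1, so 0 × 18 + 1 × 2 = 2 labels have been skipped so far.
Adding those back, label number 1951 + 2 = 1953 at 30 labels/s is 65 s + 3 f = 0 h 1 min 5 s frame 3, i.e. 00:01:05;03.

00:01:05;03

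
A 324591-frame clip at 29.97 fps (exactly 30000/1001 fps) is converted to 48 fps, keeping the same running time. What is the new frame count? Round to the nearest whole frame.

Frames at target rate = 324591 × (48) / (30000/1001) = 324915591/625 ≈ 519864.946.
Nearest whole frame: 519865.

519865 frames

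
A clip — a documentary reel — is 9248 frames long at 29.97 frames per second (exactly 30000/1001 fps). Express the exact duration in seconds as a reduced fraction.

Running time = 9248 ÷ (30000/1001) = 9248 × 1001/30000 = 578578/1875 s.

578578/1875 seconds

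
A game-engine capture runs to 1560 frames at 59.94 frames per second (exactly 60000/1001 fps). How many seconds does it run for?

26.026 seconds

Running time = 1560 / (60000/1001) = 26.026 s.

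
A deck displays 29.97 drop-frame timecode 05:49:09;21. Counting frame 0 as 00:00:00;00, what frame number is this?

As if non-drop at 30 labels/s: (5 × 3600 + 49 × 60 + 9) × 30 + 21 = 628491.
Minute boundaries passed: 349; those not divisible by 10: 349 − 34 = 315; dropped labels = 2 × 315 = 630.
Actual frame index = 628491 − 630 = 627861.

627861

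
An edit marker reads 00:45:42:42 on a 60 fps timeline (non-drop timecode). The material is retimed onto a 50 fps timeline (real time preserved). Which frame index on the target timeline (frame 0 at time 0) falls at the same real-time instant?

Source frame index: (0×3600 + 45×60 + 42) × 60 + 42 = 164562.
Real time: 164562 / (60) = 27427/10 s.
Target frame: (27427/10) × (50) = 137135.

frame 137135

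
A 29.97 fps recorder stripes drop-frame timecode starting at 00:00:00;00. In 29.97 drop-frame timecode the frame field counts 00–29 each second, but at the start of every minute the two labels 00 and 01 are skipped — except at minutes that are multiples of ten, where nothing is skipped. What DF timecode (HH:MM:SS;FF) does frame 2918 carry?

00:01:37;10

Ten DF minutes hold 17982 frames, so frame 2918 lies in block 0 (frames 0–17981) with 2918 frames into that block.
The block's first minute is 1800 frames and the rest 1798 each; 2918 frames reaches minute 1, so 0 × 18 + 1 × 2 = 2 labels have been skipped so far.
Adding those back, label number 2918 + 2 = 2920 at 30 labels/s is 97 s + 10 f = 0 h 1 min 37 s frame 10, i.e. 00:01:37;10.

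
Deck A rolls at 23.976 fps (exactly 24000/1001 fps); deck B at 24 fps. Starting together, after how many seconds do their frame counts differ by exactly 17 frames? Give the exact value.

17017/24 seconds

The gap grows by |24 − 24000/1001| = 24/1001 frames per second.
Time for a 17-frame gap: 17 ÷ (24/1001) = 17017/24 s.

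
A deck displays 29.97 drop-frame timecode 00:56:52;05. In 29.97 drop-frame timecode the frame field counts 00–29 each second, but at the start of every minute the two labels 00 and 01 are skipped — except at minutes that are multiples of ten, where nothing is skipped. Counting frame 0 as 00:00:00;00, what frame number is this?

102263

Complete 10-minute blocks: 5, each 17982 frames → 89910.
Remaining 6 whole minutes in the current block: 1800 + 5 × 1798 = 10790 frames.
Within the current minute: 52 × 30 + 5 − 2 = 1563 (labels ;00/;01 skipped at this minute). Total = 89910 + 10790 + 1563 = 102263.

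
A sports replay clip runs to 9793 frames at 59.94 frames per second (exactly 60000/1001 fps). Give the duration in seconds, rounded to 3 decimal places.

163.380 seconds

Running time = 9793 × 1001/60000 = 9802793/60000 s ≈ 163.380 s.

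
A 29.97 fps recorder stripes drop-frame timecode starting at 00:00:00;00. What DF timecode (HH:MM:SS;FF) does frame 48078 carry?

Each 10-minute DF block holds 10 × 60 × 30 − 9 × 2 = 17982 frames. 48078 ÷ 17982 → 2 full blocks, remainder 12114.
Within the partial block the first minute is 1800 frames and each further minute 1798, so 6 further minute boundaries passed. Total skipped labels = 18 × 2 + 2 × 6 = 48.
Non-drop label index = 48078 + 48 = 48126; at 30 labels/s that is 00:26:44:06, i.e. DF 00:26:44;06.

00:26:44;06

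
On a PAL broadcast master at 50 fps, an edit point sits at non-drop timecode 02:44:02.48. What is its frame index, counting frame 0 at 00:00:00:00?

Total seconds to the label: (2 × 3600 + 44 × 60 + 2) = 9842.
Frame index = 9842 × 50 + 48 = 492148.

492148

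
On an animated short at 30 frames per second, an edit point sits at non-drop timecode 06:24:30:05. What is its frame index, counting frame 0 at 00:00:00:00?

frame 692105

Total seconds to the label: (6 × 3600 + 24 × 60 + 30) = 23070.
Frame index = 23070 × 30 + 5 = 692105.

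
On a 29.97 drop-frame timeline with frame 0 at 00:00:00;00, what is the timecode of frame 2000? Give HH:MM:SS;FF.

00:01:06;22

Ten DF minutes hold 17982 frames, so frame 2000 lies in block 0 (frames 0–17981) with 2000 frames into that block.
The block's first minute is 1800 frames and the rest 1798 each; 2000 frames reaches minute 1, so 0 × 18 + 1 × 2 = 2 labels have been skipped so far.
Adding those back, label number 2000 + 2 = 2002 at 30 labels/s is 66 s + 22 f = 0 h 1 min 6 s frame 22, i.e. 00:01:06;22.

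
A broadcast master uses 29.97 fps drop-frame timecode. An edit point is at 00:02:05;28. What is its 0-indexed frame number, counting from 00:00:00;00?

3774

Complete 10-minute blocks: 0, each 17982 frames → 0.
Remaining 2 whole minutes in the current block: 1800 + 1 × 1798 = 3598 frames.
Within the current minute: 5 × 30 + 28 − 2 = 176 (labels ;00/;01 skipped at this minute). Total = 0 + 3598 + 176 = 3774.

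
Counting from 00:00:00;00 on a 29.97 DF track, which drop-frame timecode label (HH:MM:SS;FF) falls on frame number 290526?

02:41:33;26

Each 10-minute DF block holds 10 × 60 × 30 − 9 × 2 = 17982 frames. 290526 ÷ 17982 → 16 full blocks, remainder 2814.
Within the partial block the first minute is 1800 frames and each further minute 1798, so 1 further minute boundary passed. Total skipped labels = 18 × 16 + 2 × 1 = 290.
Non-drop label index = 290526 + 290 = 290816; at 30 labels/s that is 02:41:33:26, i.e. DF 02:41:33;26.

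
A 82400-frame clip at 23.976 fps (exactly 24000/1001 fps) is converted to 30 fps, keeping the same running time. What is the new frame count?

Target frames = source frames × (target rate / source rate) = 82400 × (30)/(24000/1001) = 82400 × 1001/800 = 103103.

103103 frames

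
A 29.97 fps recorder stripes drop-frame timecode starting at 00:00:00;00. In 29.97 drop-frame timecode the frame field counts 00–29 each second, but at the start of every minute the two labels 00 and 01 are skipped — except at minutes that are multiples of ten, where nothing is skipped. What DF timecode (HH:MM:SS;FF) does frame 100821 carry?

Each 10-minute DF block holds 10 × 60 × 30 − 9 × 2 = 17982 frames. 100821 ÷ 17982 → 5 full blocks, remainder 10911.
Within the partial block the first minute is 1800 frames and each further minute 1798, so 6 further minute boundaries passed. Total skipped labels = 18 × 5 + 2 × 6 = 102.
Non-drop label index = 100821 + 102 = 100923; at 30 labels/s that is 00:56:04:03, i.e. DF 00:56:04;03.

00:56:04;03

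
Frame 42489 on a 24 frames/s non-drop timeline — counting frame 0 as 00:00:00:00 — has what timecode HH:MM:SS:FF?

00:29:30:09

42489 ÷ 24 = 1770 full seconds, remainder 9 frames.
1770 s = 0 h 29 min 30 s.
Timecode: 00:29:30:09.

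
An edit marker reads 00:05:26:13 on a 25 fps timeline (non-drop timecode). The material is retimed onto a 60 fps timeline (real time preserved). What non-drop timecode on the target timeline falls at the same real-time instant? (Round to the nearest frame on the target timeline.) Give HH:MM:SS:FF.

Source frame index: (0×3600 + 5×60 + 26) × 25 + 13 = 8163.
Real time: 8163 / (25) = 8163/25 s.
Target frame: (8163/25) × (60) = 97956/5 ≈ 19591.200 → 19591.
At 60 labels/s: frame 19591 → 00:05:26:31.

00:05:26:31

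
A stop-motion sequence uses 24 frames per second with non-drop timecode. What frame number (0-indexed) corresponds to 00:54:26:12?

78396

Total seconds to the label: (0 × 3600 + 54 × 60 + 26) = 3266.
Frame index = 3266 × 24 + 12 = 78396.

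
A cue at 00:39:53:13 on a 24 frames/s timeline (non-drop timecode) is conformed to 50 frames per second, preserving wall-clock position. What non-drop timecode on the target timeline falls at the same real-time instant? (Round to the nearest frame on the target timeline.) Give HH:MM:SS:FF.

Source frame index: (0×3600 + 39×60 + 53) × 24 + 13 = 57445.
Real time: 57445 / (24) = 57445/24 s.
Target frame: (57445/24) × (50) = 1436125/12 ≈ 119677.083 → 119677.
At 50 labels/s: frame 119677 → 00:39:53:27.

00:39:53:27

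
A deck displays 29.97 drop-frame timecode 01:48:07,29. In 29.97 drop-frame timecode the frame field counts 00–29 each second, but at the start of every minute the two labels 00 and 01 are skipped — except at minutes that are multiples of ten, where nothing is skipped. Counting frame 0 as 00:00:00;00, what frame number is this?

Complete 10-minute blocks: 10, each 17982 frames → 179820.
Remaining 8 whole minutes in the current block: 1800 + 7 × 1798 = 14386 frames.
Within the current minute: 7 × 30 + 29 − 2 = 237 (labels ;00/;01 skipped at this minute). Total = 179820 + 14386 + 237 = 194443.

194443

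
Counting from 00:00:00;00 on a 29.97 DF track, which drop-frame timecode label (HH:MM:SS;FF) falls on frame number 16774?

00:09:19;22

Each 10-minute DF block holds 10 × 60 × 30 − 9 × 2 = 17982 frames. 16774 ÷ 17982 → 0 full blocks, remainder 16774.
Within the partial block the first minute is 1800 frames and each further minute 1798, so 9 further minute boundaries passed. Total skipped labels = 18 × 0 + 2 × 9 = 18.
Non-drop label index = 16774 + 18 = 16792; at 30 labels/s that is 00:09:19:22, i.e. DF 00:09:19;22.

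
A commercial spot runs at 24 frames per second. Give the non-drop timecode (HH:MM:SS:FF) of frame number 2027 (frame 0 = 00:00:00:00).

00:01:24:11

2027 ÷ 24 = 84 full seconds, remainder 11 frames.
84 s = 0 h 1 min 24 s.
Timecode: 00:01:24:11.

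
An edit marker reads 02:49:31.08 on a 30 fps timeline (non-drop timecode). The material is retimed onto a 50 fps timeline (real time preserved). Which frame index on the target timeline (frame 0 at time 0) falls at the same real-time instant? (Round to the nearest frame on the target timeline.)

frame 508563

Source frame index: (2×3600 + 49×60 + 31) × 30 + 8 = 305138.
Real time: 305138 / (30) = 152569/15 s.
Target frame: (152569/15) × (50) = 1525690/3 ≈ 508563.333 → 508563.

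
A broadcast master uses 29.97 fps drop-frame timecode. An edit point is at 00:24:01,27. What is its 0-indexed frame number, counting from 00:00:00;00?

Complete 10-minute blocks: 2, each 17982 frames → 35964.
Remaining 4 whole minutes in the current block: 1800 + 3 × 1798 = 7194 frames.
Within the current minute: 1 × 30 + 27 − 2 = 55 (labels ;00/;01 skipped at this minute). Total = 35964 + 7194 + 55 = 43213.

43213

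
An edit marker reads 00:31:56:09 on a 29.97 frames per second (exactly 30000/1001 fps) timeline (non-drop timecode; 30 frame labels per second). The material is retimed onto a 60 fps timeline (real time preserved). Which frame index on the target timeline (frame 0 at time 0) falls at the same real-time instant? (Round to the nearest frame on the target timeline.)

frame 115093

Source frame index: (0×3600 + 31×60 + 56) × 30 + 9 = 57489.
Real time: 57489 / (30000/1001) = 19182163/10000 s.
Target frame: (19182163/10000) × (60) = 57546489/500 ≈ 115092.978 → 115093.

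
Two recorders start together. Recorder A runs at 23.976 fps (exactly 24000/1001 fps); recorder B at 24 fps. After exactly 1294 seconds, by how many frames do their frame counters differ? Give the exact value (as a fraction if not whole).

A emits 24000/1001 × 1294 = 31056000/1001 frames; B emits 24 × 1294 = 31056.
Difference = 31056/1001 frames (≈ 31.0250); B is ahead of A.

31056/1001 frames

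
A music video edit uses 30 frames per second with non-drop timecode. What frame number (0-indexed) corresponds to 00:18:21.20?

33050

Total seconds to the label: (0 × 3600 + 18 × 60 + 21) = 1101.
Frame index = 1101 × 30 + 20 = 33050.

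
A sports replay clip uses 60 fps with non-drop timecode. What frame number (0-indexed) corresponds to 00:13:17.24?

Total seconds to the label: (0 × 3600 + 13 × 60 + 17) = 797.
Frame index = 797 × 60 + 24 = 47844.

47844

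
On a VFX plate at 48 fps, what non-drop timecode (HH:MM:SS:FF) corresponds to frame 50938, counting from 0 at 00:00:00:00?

50938 ÷ 48 = 1061 full seconds, remainder 10 frames.
1061 s = 0 h 17 min 41 s.
Timecode: 00:17:41:10.

00:17:41:10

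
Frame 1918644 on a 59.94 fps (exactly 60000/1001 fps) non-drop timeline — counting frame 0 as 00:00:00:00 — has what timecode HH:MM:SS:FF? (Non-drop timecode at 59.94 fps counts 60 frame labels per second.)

08:52:57:24

1918644 ÷ 60 = 31977 full seconds, remainder 24 frames.
31977 s = 8 h 52 min 57 s.
Timecode: 08:52:57:24.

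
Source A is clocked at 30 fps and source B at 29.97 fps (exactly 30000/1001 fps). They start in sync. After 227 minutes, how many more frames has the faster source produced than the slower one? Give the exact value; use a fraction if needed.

408600/1001 frames

227 min = 13620 s.
A emits 30 × 13620 = 408600 frames; B emits 30000/1001 × 13620 = 408600000/1001.
Difference = 408600/1001 frames (≈ 408.1918); B is behind A.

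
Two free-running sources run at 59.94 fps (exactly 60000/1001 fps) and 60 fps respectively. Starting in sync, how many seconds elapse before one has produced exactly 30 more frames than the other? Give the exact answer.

500.5 seconds

The gap grows by |60 − 60000/1001| = 60/1001 frames per second.
Time for a 30-frame gap: 30 ÷ (60/1001) = 500.5 s.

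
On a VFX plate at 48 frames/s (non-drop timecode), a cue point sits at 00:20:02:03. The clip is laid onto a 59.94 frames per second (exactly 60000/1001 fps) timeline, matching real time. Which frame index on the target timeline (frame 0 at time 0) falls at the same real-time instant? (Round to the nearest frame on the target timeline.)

Source frame index: (0×3600 + 20×60 + 2) × 48 + 3 = 57699.
Real time: 57699 / (48) = 19233/16 s.
Target frame: (19233/16) × (60000/1001) = 72123750/1001 ≈ 72051.698 → 72052.

frame 72052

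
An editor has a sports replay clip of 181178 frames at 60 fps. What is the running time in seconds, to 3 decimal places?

3019.633 seconds

Running time = 181178 × 1/60 = 90589/30 s ≈ 3019.633 s.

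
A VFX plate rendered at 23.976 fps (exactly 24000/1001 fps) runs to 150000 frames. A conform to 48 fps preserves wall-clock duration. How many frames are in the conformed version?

300300 frames

Target frames = source frames × (target rate / source rate) = 150000 × (48)/(24000/1001) = 150000 × 1001/500 = 300300.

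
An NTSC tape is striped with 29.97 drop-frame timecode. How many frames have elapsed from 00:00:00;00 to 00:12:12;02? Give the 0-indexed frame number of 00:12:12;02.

Complete 10-minute blocks: 1, each 17982 frames → 17982.
Remaining 2 whole minutes in the current block: 1800 + 1 × 1798 = 3598 frames.
Within the current minute: 12 × 30 + 2 − 2 = 360 (labels ;00/;01 skipped at this minute). Total = 17982 + 3598 + 360 = 21940.

21940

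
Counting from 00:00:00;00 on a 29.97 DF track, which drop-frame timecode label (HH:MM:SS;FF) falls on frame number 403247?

03:44:15;01

Each 10-minute DF block holds 10 × 60 × 30 − 9 × 2 = 17982 frames. 403247 ÷ 17982 → 22 full blocks, remainder 7643.
Within the partial block the first minute is 1800 frames and each further minute 1798, so 4 further minute boundaries passed. Total skipped labels = 18 × 22 + 2 × 4 = 404.
Non-drop label index = 403247 + 404 = 403651; at 30 labels/s that is 03:44:15:01, i.e. DF 03:44:15;01.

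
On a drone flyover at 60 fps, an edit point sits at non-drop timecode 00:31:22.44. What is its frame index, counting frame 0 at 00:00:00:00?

Total seconds to the label: (0 × 3600 + 31 × 60 + 22) = 1882.
Frame index = 1882 × 60 + 44 = 112964.

frame 112964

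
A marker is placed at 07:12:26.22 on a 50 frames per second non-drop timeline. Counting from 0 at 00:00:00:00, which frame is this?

Total seconds to the label: (7 × 3600 + 12 × 60 + 26) = 25946.
Frame index = 25946 × 50 + 22 = 1297322.

frame 1297322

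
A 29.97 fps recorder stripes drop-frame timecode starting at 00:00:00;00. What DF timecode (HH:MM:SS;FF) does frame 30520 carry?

Each 10-minute DF block holds 10 × 60 × 30 − 9 × 2 = 17982 frames. 30520 ÷ 17982 → 1 full block, remainder 12538.
Within the partial block the first minute is 1800 frames and each further minute 1798, so 6 further minute boundaries passed. Total skipped labels = 18 × 1 + 2 × 6 = 30.
Non-drop label index = 30520 + 30 = 30550; at 30 labels/s that is 00:16:58:10, i.e. DF 00:16:58;10.

00:16:58;10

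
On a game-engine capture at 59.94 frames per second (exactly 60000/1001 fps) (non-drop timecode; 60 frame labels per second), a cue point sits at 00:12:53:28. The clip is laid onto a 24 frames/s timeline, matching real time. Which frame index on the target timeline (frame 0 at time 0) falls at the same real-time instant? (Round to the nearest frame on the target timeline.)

Source frame index: (0×3600 + 12×60 + 53) × 60 + 28 = 46408.
Real time: 46408 / (60000/1001) = 5806801/7500 s.
Target frame: (5806801/7500) × (24) = 11613602/625 ≈ 18581.763 → 18582.

frame 18582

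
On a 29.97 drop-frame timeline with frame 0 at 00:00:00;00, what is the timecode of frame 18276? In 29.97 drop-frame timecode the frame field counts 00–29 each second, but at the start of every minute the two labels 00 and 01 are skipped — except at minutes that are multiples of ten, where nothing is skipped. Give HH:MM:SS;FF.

Each 10-minute DF block holds 10 × 60 × 30 − 9 × 2 = 17982 frames. 18276 ÷ 17982 → 1 full block, remainder 294.
Within the partial block the first minute is 1800 frames and each further minute 1798, so 0 further minute boundaries passed. Total skipped labels = 18 × 1 + 2 × 0 = 18.
Non-drop label index = 18276 + 18 = 18294; at 30 labels/s that is 00:10:09:24, i.e. DF 00:10:09;24.

00:10:09;24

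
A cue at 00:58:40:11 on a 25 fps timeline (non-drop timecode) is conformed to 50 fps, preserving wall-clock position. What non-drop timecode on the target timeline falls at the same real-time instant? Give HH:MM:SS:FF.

Source frame index: (0×3600 + 58×60 + 40) × 25 + 11 = 88011.
Real time: 88011 / (25) = 88011/25 s.
Target frame: (88011/25) × (50) = 176022.
At 50 labels/s: frame 176022 → 00:58:40:22.

00:58:40:22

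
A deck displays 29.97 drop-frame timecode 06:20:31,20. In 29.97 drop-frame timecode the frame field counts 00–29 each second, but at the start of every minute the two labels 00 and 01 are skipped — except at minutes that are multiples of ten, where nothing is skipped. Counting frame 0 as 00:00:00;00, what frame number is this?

Complete 10-minute blocks: 38, each 17982 frames → 683316.
Remaining 0 whole minutes in the current block: 0 frames.
Within the current minute: 31 × 30 + 20 = 950. Total = 683316 + 0 + 950 = 684266.

684266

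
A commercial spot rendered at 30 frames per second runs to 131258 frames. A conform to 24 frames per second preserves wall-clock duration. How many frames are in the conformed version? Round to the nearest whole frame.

105006 frames

Frames at target rate = 131258 × (24) / (30) = 525032/5 ≈ 105006.400.
Nearest whole frame: 105006.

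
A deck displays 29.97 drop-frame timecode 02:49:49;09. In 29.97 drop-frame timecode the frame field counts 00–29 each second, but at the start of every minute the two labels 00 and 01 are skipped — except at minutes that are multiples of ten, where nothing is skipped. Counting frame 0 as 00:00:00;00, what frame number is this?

Complete 10-minute blocks: 16, each 17982 frames → 287712.
Remaining 9 whole minutes in the current block: 1800 + 8 × 1798 = 16184 frames.
Within the current minute: 49 × 30 + 9 − 2 = 1477 (labels ;00/;01 skipped at this minute). Total = 287712 + 16184 + 1477 = 305373.

305373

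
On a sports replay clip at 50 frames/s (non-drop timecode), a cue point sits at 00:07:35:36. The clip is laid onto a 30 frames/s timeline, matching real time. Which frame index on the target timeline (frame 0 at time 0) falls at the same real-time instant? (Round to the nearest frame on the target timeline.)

frame 13672

Source frame index: (0×3600 + 7×60 + 35) × 50 + 36 = 22786.
Real time: 22786 / (50) = 11393/25 s.
Target frame: (11393/25) × (30) = 68358/5 ≈ 13671.600 → 13672.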